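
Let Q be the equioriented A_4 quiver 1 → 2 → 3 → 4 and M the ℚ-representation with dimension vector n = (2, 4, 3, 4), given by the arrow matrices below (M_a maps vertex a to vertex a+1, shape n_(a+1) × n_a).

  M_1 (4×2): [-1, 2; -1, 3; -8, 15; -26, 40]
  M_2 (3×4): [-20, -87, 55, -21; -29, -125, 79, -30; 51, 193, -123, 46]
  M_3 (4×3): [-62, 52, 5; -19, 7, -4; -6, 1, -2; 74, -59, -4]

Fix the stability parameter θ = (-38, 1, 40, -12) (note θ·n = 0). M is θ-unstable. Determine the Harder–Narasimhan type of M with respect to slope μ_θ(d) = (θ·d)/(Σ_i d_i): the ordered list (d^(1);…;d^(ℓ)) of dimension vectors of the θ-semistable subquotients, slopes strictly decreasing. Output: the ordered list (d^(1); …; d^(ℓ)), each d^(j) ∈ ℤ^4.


Barcode: M ≅ I[1,4]^2, I[2,2], I[2,4], I[4,4]. HN layers by μ_θ (4 steps, strictly decreasing):
  μ^(1)=14; μ^(2)=1; μ^(3)=-12; μ^(4)=-38

((0, 0, 3, 3); (0, 4, 0, 0); (0, 0, 0, 1); (2, 0, 0, 0))


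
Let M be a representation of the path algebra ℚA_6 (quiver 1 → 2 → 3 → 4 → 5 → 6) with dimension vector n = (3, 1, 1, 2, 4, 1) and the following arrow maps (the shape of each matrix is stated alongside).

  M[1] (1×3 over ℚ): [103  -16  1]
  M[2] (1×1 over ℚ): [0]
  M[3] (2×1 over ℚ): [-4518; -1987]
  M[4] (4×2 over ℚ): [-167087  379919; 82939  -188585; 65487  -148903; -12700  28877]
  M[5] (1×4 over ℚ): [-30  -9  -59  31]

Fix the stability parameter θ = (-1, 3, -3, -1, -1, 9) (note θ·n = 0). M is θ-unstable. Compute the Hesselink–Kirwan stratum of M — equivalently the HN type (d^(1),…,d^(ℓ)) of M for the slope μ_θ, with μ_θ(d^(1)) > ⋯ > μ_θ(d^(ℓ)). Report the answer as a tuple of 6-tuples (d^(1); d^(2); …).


Interval decomposition of M: I[1,1]^2, I[1,2], I[3,6], I[4,5], I[5,5]^2.
HN type (ℓ=4): μ^(1)=9; μ^(2)=3; μ^(3)=-1; μ^(4)=-3

((0, 0, 0, 0, 0, 1); (0, 1, 0, 0, 0, 0); (3, 0, 0, 2, 4, 0); (0, 0, 1, 0, 0, 0))


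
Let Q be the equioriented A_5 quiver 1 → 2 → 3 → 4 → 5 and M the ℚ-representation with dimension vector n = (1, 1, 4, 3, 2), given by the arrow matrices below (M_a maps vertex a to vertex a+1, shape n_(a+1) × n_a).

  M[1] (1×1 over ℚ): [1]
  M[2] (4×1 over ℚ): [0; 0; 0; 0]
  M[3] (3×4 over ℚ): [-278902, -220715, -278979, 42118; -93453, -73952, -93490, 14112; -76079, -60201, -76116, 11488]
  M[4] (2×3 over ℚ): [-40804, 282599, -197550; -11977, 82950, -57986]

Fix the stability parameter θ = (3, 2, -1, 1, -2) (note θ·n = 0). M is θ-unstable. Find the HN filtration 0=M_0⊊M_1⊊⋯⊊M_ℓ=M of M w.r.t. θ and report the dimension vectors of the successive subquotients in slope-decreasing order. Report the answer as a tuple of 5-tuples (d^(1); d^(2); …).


Via rank(M_{q-1}∘⋯∘M_p): M ≅ I[1,2], I[3,3], I[3,4], I[3,5]^2.
μ_θ-semistable layers: μ^(1)=5/2; μ^(2)=1; μ^(3)=-1/2; μ^(4)=-1

((1, 1, 0, 0, 0); (0, 0, 0, 1, 0); (0, 0, 0, 2, 2); (0, 0, 4, 0, 0))


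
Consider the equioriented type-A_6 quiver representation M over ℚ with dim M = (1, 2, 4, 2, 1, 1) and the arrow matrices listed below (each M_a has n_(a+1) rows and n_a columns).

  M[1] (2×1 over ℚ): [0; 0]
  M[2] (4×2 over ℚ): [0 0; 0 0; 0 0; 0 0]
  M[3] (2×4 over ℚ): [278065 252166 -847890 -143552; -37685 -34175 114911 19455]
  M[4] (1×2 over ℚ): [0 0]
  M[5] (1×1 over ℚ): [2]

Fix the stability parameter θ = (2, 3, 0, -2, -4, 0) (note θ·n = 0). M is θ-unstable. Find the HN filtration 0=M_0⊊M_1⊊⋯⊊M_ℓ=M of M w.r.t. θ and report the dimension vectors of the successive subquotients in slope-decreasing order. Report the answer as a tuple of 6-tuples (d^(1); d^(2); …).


Via rank(M_{q-1}∘⋯∘M_p): M ≅ I[1,1], I[2,2]^2, I[3,3]^2, I[3,4]^2, I[5,6].
μ_θ-semistable layers: μ^(1)=3; μ^(2)=2; μ^(3)=0; μ^(4)=-1; μ^(5)=-4

((0, 2, 0, 0, 0, 0); (1, 0, 0, 0, 0, 0); (0, 0, 2, 0, 0, 1); (0, 0, 2, 2, 0, 0); (0, 0, 0, 0, 1, 0))


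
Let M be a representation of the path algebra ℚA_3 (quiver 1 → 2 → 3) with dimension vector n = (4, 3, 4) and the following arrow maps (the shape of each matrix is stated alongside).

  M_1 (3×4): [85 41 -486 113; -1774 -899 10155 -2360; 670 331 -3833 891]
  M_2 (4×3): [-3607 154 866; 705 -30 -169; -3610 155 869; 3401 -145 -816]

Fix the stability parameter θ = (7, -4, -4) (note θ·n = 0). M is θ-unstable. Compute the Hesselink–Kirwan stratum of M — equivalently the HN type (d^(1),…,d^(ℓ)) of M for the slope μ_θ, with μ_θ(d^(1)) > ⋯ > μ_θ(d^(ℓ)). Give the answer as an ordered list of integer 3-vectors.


Via rank(M_{q-1}∘⋯∘M_p): M ≅ I[1,1], I[1,3]^3, I[3,3].
μ_θ-semistable layers: μ^(1)=7; μ^(2)=-1/3; μ^(3)=-4

((1, 0, 0); (3, 3, 3); (0, 0, 1))


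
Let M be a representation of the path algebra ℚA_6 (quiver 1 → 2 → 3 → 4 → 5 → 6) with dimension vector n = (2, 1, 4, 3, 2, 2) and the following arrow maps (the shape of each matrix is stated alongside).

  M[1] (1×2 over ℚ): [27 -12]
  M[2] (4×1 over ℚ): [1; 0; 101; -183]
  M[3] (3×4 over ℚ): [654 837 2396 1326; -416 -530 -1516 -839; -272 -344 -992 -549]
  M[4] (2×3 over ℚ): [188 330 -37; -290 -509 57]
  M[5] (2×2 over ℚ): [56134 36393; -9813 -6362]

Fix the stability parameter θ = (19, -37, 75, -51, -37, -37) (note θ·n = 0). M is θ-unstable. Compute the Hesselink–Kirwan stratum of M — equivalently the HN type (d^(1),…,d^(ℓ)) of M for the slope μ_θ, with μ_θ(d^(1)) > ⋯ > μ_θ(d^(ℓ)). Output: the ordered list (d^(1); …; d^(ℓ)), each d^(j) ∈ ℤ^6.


Barcode: M ≅ I[1,1], I[1,6], I[3,3], I[3,4], I[3,6]. HN layers by μ_θ (5 steps, strictly decreasing):
  μ^(1)=75; μ^(2)=19; μ^(3)=12; μ^(4)=-34/3; μ^(5)=-25/2

((0, 0, 1, 0, 0, 0); (1, 0, 0, 0, 0, 0); (0, 0, 1, 1, 0, 0); (1, 1, 1, 1, 1, 1); (0, 0, 1, 1, 1, 1))


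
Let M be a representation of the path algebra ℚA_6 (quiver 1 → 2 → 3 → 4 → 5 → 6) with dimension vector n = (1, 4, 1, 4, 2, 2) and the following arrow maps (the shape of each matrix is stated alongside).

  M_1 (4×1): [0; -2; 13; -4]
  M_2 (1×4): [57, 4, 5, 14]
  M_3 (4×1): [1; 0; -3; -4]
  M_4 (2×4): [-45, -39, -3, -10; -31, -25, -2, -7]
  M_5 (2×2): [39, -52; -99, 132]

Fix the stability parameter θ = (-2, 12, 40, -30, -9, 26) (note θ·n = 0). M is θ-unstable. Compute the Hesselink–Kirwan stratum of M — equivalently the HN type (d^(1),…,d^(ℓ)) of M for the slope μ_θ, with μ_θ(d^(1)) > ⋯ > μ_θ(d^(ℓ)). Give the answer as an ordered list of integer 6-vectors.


Via rank(M_{q-1}∘⋯∘M_p): M ≅ I[1,5], I[2,2]^3, I[4,4]^2, I[4,6], I[6,6].
μ_θ-semistable layers: μ^(1)=26; μ^(2)=12; μ^(3)=13/4; μ^(4)=-2; μ^(5)=-9; μ^(6)=-30

((0, 0, 0, 0, 0, 2); (0, 3, 0, 0, 0, 0); (0, 1, 1, 1, 1, 0); (1, 0, 0, 0, 0, 0); (0, 0, 0, 0, 1, 0); (0, 0, 0, 3, 0, 0))


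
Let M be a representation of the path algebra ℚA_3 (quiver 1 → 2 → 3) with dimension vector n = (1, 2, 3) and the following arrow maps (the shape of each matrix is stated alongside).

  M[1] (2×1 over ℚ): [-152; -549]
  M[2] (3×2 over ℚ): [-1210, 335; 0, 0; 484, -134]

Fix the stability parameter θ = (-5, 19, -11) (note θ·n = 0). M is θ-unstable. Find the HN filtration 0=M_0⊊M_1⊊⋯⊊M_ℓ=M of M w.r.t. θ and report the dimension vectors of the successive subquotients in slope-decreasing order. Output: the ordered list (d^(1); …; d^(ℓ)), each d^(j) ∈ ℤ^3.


Interval decomposition of M: I[1,3], I[2,2], I[3,3]^2.
HN type (ℓ=4): μ^(1)=19; μ^(2)=4; μ^(3)=-5; μ^(4)=-11

((0, 1, 0); (0, 1, 1); (1, 0, 0); (0, 0, 2))


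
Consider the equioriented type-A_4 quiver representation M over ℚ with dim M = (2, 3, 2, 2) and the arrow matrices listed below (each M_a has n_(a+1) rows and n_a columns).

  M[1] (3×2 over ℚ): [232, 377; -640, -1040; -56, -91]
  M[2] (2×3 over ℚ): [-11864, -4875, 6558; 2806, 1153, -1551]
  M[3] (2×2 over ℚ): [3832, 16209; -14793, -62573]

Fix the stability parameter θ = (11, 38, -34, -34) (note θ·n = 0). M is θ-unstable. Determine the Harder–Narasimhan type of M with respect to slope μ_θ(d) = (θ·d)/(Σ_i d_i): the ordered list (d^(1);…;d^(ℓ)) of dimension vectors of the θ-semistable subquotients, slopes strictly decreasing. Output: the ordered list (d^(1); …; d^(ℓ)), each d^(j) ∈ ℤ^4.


Barcode: M ≅ I[1,1], I[1,4], I[2,2], I[2,4]. HN layers by μ_θ (4 steps, strictly decreasing):
  μ^(1)=38; μ^(2)=11; μ^(3)=-19/4; μ^(4)=-10

((0, 1, 0, 0); (1, 0, 0, 0); (1, 1, 1, 1); (0, 1, 1, 1))


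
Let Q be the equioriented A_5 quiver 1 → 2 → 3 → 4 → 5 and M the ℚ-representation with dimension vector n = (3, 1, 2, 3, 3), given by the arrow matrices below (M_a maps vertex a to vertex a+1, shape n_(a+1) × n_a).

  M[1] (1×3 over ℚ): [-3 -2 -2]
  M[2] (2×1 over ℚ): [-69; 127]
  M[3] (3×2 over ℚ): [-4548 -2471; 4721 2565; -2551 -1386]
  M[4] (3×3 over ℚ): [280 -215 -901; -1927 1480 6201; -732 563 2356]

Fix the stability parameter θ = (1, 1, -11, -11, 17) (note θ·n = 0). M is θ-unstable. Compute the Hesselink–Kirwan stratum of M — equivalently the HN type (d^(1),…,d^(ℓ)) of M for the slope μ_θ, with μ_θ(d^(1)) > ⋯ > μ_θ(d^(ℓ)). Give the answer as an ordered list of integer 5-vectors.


Barcode: M ≅ I[1,1]^2, I[1,5], I[3,5], I[4,5]. HN layers by μ_θ (4 steps, strictly decreasing):
  μ^(1)=17; μ^(2)=1; μ^(3)=-5; μ^(4)=-11

((0, 0, 0, 0, 3); (2, 0, 0, 0, 0); (1, 1, 1, 1, 0); (0, 0, 1, 2, 0))


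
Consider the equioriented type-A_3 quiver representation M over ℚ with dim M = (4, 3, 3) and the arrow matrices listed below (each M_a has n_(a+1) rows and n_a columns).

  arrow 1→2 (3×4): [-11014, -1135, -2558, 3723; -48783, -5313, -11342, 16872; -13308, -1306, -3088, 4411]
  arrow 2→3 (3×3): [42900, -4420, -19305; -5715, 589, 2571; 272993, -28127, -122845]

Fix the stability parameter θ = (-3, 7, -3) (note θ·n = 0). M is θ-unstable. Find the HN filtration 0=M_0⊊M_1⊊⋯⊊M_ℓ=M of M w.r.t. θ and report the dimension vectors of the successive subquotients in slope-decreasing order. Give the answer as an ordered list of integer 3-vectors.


Via rank(M_{q-1}∘⋯∘M_p): M ≅ I[1,1], I[1,2], I[1,3]^2, I[3,3].
μ_θ-semistable layers: μ^(1)=7; μ^(2)=2; μ^(3)=-3

((0, 1, 0); (0, 2, 2); (4, 0, 1))


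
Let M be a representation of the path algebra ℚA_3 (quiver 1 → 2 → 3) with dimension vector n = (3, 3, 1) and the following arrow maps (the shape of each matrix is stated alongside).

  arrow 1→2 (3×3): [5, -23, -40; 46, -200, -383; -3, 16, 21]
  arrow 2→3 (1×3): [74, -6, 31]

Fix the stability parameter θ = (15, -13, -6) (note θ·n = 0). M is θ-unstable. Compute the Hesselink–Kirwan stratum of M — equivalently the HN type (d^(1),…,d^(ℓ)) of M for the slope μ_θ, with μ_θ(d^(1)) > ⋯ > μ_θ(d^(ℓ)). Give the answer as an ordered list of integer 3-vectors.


Barcode: M ≅ I[1,2]^2, I[1,3]. HN layers by μ_θ (2 steps, strictly decreasing):
  μ^(1)=1; μ^(2)=-4/3

((2, 2, 0); (1, 1, 1))


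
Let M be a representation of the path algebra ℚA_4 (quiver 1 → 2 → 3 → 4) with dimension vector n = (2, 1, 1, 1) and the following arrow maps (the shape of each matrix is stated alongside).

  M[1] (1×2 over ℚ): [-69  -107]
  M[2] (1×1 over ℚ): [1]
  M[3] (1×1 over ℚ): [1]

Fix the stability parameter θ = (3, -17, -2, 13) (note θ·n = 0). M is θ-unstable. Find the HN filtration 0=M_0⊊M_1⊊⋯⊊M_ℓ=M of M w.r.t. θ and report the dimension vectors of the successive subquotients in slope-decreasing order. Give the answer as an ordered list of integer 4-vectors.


Via rank(M_{q-1}∘⋯∘M_p): M ≅ I[1,1], I[1,4].
μ_θ-semistable layers: μ^(1)=13; μ^(2)=3; μ^(3)=-2; μ^(4)=-7

((0, 0, 0, 1); (1, 0, 0, 0); (0, 0, 1, 0); (1, 1, 0, 0))


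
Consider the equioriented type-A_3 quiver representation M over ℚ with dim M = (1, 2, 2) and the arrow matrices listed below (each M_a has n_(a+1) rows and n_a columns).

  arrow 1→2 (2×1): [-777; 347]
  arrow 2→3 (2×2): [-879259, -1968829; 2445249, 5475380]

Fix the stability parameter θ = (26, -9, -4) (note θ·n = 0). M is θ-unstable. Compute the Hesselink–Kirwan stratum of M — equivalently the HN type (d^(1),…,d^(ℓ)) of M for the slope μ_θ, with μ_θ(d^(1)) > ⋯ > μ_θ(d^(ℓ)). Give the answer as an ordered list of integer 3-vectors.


Via rank(M_{q-1}∘⋯∘M_p): M ≅ I[1,3], I[2,3].
μ_θ-semistable layers: μ^(1)=13/3; μ^(2)=-4; μ^(3)=-9

((1, 1, 1); (0, 0, 1); (0, 1, 0))


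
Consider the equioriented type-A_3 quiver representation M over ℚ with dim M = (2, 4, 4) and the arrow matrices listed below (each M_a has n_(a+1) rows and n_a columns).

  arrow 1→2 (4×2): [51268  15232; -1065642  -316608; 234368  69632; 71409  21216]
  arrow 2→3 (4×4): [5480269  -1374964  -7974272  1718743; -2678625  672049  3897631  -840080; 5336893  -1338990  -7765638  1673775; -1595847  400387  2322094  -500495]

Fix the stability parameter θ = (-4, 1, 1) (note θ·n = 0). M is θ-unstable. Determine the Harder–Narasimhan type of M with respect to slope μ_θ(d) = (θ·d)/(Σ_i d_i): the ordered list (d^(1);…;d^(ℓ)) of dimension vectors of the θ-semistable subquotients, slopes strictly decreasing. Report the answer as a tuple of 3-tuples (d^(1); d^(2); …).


Barcode: M ≅ I[1,1], I[1,3], I[2,3]^3. HN layers by μ_θ (2 steps, strictly decreasing):
  μ^(1)=1; μ^(2)=-4

((0, 4, 4); (2, 0, 0))


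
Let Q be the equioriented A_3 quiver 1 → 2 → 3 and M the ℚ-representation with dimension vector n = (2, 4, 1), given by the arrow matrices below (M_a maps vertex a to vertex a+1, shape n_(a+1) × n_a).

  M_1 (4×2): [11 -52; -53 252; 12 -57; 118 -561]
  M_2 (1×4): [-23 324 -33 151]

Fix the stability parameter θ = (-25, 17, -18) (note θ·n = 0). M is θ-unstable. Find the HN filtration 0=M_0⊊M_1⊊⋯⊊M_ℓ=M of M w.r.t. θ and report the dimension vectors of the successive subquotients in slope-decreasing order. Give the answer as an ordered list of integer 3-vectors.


Barcode: M ≅ I[1,2], I[1,3], I[2,2]^2. HN layers by μ_θ (3 steps, strictly decreasing):
  μ^(1)=17; μ^(2)=-1/2; μ^(3)=-25

((0, 3, 0); (0, 1, 1); (2, 0, 0))


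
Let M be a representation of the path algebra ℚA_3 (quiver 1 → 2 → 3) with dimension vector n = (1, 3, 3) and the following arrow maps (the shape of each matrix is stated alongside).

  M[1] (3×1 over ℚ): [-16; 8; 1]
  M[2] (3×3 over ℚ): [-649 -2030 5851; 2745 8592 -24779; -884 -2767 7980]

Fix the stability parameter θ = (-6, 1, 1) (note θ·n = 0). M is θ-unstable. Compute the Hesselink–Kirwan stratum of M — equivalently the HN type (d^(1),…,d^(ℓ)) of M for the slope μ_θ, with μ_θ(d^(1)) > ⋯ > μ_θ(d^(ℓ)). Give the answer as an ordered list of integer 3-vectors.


Interval decomposition of M: I[1,3], I[2,2], I[2,3], I[3,3].
HN type (ℓ=2): μ^(1)=1; μ^(2)=-6

((0, 3, 3); (1, 0, 0))


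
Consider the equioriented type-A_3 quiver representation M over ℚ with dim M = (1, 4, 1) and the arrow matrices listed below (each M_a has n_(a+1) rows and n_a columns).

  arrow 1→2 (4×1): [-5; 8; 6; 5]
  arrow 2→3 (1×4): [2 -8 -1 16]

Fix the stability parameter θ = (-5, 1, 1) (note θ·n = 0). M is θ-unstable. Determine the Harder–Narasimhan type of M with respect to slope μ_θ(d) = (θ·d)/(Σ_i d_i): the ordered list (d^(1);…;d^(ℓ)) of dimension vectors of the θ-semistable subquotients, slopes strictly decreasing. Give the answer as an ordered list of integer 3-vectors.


Interval decomposition of M: I[1,2], I[2,2]^2, I[2,3].
HN type (ℓ=2): μ^(1)=1; μ^(2)=-5

((0, 4, 1); (1, 0, 0))


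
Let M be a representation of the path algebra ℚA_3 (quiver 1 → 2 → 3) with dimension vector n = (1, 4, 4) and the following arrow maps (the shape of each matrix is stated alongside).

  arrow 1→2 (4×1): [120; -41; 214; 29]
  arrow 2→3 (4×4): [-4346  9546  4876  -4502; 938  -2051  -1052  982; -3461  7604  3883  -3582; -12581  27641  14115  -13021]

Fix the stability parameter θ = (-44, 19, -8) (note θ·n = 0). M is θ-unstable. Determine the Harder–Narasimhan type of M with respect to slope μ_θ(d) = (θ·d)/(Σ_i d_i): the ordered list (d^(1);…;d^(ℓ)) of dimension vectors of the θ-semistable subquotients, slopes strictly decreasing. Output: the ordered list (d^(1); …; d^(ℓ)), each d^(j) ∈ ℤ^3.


Interval decomposition of M: I[1,3], I[2,3]^3.
HN type (ℓ=2): μ^(1)=11/2; μ^(2)=-44

((0, 4, 4); (1, 0, 0))


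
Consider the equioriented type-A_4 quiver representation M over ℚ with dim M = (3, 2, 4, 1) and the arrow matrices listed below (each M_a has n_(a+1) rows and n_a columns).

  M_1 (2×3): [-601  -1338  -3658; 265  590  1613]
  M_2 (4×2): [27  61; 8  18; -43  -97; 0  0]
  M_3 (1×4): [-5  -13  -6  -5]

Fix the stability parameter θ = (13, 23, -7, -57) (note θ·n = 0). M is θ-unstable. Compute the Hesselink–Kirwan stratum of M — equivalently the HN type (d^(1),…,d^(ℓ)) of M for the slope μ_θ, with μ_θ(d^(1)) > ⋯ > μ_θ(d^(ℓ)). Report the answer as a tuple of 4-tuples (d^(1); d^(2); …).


Via rank(M_{q-1}∘⋯∘M_p): M ≅ I[1,1], I[1,3], I[1,4], I[3,3]^2.
μ_θ-semistable layers: μ^(1)=13; μ^(2)=29/3; μ^(3)=-7

((1, 0, 0, 0); (1, 1, 1, 0); (1, 1, 3, 1))


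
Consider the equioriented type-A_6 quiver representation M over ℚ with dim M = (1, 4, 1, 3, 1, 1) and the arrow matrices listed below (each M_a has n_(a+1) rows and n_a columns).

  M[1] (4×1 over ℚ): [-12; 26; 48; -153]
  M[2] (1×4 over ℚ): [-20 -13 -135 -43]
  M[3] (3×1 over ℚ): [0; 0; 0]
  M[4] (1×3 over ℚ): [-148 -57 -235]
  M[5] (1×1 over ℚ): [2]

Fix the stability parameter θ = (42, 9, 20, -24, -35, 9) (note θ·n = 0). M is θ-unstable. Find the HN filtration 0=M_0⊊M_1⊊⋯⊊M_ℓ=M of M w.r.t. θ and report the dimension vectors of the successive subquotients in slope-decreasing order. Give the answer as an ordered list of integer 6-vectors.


Interval decomposition of M: I[1,3], I[2,2]^3, I[4,4]^2, I[4,6].
HN type (ℓ=4): μ^(1)=71/3; μ^(2)=9; μ^(3)=-24; μ^(4)=-59/2

((1, 1, 1, 0, 0, 0); (0, 3, 0, 0, 0, 1); (0, 0, 0, 2, 0, 0); (0, 0, 0, 1, 1, 0))


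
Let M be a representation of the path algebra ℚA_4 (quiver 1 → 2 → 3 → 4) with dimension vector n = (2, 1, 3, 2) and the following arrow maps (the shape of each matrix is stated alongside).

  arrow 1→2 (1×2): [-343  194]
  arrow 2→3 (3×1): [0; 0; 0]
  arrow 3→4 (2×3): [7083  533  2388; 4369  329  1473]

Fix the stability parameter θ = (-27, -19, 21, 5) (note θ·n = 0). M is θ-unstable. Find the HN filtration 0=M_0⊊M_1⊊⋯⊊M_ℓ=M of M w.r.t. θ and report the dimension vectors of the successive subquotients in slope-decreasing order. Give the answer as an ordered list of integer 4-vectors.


Via rank(M_{q-1}∘⋯∘M_p): M ≅ I[1,1], I[1,2], I[3,3], I[3,4]^2.
μ_θ-semistable layers: μ^(1)=21; μ^(2)=13; μ^(3)=-19; μ^(4)=-27

((0, 0, 1, 0); (0, 0, 2, 2); (0, 1, 0, 0); (2, 0, 0, 0))


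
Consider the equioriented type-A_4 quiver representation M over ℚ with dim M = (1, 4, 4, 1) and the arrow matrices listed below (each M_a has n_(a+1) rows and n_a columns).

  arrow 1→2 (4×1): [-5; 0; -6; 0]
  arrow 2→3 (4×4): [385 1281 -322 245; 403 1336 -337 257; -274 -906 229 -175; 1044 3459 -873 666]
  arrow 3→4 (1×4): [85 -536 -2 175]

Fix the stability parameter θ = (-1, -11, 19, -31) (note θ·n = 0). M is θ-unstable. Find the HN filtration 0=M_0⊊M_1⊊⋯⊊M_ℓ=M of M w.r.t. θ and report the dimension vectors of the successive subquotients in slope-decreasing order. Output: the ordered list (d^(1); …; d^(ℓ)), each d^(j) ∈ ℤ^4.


Via rank(M_{q-1}∘⋯∘M_p): M ≅ I[1,4], I[2,2], I[2,3]^2, I[3,3].
μ_θ-semistable layers: μ^(1)=19; μ^(2)=-6; μ^(3)=-11

((0, 0, 3, 0); (1, 1, 1, 1); (0, 3, 0, 0))


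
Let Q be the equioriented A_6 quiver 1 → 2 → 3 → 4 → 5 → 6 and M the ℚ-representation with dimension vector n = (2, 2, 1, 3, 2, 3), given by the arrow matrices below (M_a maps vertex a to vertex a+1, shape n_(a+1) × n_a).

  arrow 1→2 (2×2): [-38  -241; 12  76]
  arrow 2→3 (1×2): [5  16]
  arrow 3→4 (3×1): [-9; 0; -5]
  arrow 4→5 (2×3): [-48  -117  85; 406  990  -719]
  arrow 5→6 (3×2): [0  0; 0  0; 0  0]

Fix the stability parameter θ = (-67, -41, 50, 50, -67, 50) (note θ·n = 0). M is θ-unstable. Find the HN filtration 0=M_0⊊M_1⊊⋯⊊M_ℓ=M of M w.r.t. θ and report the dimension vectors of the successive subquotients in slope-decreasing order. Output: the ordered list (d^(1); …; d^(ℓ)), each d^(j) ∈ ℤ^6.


Barcode: M ≅ I[1,2], I[1,5], I[4,4], I[4,5], I[6,6]^3. HN layers by μ_θ (5 steps, strictly decreasing):
  μ^(1)=50; μ^(2)=11; μ^(3)=-17/2; μ^(4)=-41; μ^(5)=-67

((0, 0, 0, 1, 0, 3); (0, 0, 1, 1, 1, 0); (0, 0, 0, 1, 1, 0); (0, 2, 0, 0, 0, 0); (2, 0, 0, 0, 0, 0))


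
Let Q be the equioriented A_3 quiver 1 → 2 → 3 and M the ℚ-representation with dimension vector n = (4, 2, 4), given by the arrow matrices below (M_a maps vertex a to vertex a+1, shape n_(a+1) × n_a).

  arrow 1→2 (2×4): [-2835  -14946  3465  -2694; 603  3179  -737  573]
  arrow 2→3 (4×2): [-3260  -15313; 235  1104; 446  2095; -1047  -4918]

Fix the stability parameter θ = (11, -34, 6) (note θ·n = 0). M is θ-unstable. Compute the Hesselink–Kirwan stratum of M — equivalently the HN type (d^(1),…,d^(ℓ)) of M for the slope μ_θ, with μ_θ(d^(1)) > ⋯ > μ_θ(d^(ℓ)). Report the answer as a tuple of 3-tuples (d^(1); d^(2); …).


Barcode: M ≅ I[1,1]^2, I[1,3]^2, I[3,3]^2. HN layers by μ_θ (3 steps, strictly decreasing):
  μ^(1)=11; μ^(2)=6; μ^(3)=-23/2

((2, 0, 0); (0, 0, 4); (2, 2, 0))


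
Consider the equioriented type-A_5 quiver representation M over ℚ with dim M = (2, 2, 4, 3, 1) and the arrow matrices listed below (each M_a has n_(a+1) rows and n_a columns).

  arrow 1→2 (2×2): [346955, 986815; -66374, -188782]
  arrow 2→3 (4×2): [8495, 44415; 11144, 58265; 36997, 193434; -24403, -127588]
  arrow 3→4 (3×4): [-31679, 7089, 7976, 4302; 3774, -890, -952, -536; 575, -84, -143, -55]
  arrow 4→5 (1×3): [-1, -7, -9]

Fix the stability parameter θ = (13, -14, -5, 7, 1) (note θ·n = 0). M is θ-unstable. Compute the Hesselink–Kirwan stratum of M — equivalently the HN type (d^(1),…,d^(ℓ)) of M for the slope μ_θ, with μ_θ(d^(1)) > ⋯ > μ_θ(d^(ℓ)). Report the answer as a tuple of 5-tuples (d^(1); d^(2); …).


Interval decomposition of M: I[1,1], I[1,4], I[2,5], I[3,3], I[3,4].
HN type (ℓ=6): μ^(1)=13; μ^(2)=7; μ^(3)=4; μ^(4)=-2; μ^(5)=-5; μ^(6)=-14

((1, 0, 0, 0, 0); (0, 0, 0, 2, 0); (0, 0, 0, 1, 1); (1, 1, 1, 0, 0); (0, 0, 3, 0, 0); (0, 1, 0, 0, 0))


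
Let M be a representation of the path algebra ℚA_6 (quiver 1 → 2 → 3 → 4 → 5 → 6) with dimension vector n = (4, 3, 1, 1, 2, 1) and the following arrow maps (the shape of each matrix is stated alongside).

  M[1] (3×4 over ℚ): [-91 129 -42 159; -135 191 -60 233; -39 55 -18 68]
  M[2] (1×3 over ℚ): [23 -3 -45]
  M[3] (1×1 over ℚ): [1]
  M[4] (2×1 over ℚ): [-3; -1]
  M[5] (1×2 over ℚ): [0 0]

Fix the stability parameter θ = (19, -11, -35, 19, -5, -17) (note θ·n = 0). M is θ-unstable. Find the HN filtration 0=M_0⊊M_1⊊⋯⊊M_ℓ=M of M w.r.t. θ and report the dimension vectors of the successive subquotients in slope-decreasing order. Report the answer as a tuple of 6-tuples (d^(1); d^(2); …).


Interval decomposition of M: I[1,1], I[1,2]^2, I[1,5], I[5,5], I[6,6].
HN type (ℓ=6): μ^(1)=19; μ^(2)=7; μ^(3)=4; μ^(4)=-5; μ^(5)=-9; μ^(6)=-17

((1, 0, 0, 0, 0, 0); (0, 0, 0, 1, 1, 0); (2, 2, 0, 0, 0, 0); (0, 0, 0, 0, 1, 0); (1, 1, 1, 0, 0, 0); (0, 0, 0, 0, 0, 1))


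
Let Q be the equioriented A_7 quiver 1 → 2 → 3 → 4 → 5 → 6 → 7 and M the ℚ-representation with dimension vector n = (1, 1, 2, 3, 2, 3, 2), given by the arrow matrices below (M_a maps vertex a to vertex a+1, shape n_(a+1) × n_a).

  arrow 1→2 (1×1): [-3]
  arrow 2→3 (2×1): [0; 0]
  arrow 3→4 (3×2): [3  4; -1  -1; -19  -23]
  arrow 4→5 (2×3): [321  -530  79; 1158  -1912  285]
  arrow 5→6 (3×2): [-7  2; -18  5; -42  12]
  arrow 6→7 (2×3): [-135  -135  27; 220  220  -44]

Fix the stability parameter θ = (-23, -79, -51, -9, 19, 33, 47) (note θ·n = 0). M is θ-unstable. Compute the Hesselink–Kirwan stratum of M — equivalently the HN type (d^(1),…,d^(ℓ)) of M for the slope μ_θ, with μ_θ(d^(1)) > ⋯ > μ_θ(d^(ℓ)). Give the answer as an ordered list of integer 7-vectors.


Barcode: M ≅ I[1,2], I[3,6], I[3,7], I[4,4], I[6,6], I[7,7]. HN layers by μ_θ (5 steps, strictly decreasing):
  μ^(1)=47; μ^(2)=33; μ^(3)=19; μ^(4)=-9; μ^(5)=-51

((0, 0, 0, 0, 0, 0, 2); (0, 0, 0, 0, 0, 3, 0); (0, 0, 0, 0, 2, 0, 0); (0, 0, 0, 3, 0, 0, 0); (1, 1, 2, 0, 0, 0, 0))


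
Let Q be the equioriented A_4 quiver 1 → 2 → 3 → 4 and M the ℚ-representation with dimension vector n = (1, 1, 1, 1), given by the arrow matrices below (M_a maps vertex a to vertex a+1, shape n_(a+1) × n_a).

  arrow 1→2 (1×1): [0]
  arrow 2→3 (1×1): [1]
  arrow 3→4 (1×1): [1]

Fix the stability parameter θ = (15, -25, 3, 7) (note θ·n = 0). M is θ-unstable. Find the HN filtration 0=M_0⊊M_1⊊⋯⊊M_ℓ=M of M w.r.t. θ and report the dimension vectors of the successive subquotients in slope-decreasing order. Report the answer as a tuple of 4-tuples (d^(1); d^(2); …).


Via rank(M_{q-1}∘⋯∘M_p): M ≅ I[1,1], I[2,4].
μ_θ-semistable layers: μ^(1)=15; μ^(2)=7; μ^(3)=3; μ^(4)=-25

((1, 0, 0, 0); (0, 0, 0, 1); (0, 0, 1, 0); (0, 1, 0, 0))


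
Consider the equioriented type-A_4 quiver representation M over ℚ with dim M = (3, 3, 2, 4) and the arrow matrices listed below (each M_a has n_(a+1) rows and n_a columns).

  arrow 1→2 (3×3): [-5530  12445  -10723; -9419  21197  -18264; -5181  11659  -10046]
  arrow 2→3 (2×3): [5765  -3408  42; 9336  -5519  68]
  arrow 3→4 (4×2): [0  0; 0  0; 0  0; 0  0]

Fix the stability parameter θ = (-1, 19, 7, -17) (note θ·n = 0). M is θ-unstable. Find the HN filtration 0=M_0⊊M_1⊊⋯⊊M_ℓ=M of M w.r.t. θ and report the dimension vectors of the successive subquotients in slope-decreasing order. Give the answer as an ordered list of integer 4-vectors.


Via rank(M_{q-1}∘⋯∘M_p): M ≅ I[1,2], I[1,3]^2, I[4,4]^4.
μ_θ-semistable layers: μ^(1)=19; μ^(2)=13; μ^(3)=-1; μ^(4)=-17

((0, 1, 0, 0); (0, 2, 2, 0); (3, 0, 0, 0); (0, 0, 0, 4))


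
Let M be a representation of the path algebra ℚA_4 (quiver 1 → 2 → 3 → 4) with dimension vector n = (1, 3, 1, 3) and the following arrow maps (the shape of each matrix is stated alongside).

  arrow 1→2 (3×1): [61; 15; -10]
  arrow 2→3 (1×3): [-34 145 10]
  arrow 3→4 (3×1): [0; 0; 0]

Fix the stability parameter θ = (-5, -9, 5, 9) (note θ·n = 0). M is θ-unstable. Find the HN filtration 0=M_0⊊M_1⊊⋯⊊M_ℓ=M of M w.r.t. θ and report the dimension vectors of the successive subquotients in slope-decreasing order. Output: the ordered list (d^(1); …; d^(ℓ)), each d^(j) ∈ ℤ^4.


Interval decomposition of M: I[1,3], I[2,2]^2, I[4,4]^3.
HN type (ℓ=4): μ^(1)=9; μ^(2)=5; μ^(3)=-7; μ^(4)=-9

((0, 0, 0, 3); (0, 0, 1, 0); (1, 1, 0, 0); (0, 2, 0, 0))


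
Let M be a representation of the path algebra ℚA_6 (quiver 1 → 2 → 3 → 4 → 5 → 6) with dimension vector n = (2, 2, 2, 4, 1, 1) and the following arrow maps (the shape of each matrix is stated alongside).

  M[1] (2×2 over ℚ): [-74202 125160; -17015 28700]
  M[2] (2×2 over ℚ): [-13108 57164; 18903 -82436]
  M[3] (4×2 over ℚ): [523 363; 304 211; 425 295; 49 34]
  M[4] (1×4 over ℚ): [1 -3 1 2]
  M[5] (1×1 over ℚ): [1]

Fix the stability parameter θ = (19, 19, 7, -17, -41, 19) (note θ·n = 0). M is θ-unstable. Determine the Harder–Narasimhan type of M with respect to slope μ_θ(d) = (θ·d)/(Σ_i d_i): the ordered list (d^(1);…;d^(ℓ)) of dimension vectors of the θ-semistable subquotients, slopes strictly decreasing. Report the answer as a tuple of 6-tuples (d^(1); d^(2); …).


Barcode: M ≅ I[1,1], I[1,6], I[2,4], I[4,4]^2. HN layers by μ_θ (4 steps, strictly decreasing):
  μ^(1)=19; μ^(2)=3; μ^(3)=-13/5; μ^(4)=-17

((1, 0, 0, 0, 0, 1); (0, 1, 1, 1, 0, 0); (1, 1, 1, 1, 1, 0); (0, 0, 0, 2, 0, 0))


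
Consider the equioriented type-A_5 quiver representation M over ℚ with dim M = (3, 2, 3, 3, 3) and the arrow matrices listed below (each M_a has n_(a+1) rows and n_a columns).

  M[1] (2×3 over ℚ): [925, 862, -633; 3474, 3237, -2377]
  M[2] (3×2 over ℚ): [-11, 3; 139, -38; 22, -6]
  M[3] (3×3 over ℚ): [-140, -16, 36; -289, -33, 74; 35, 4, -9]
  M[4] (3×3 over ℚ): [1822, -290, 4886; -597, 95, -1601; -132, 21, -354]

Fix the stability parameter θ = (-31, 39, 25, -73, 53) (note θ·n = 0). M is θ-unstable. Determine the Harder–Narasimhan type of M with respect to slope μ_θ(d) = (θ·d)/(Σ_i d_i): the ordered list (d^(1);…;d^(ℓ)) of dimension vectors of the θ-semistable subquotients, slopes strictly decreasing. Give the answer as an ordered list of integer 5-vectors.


Via rank(M_{q-1}∘⋯∘M_p): M ≅ I[1,1], I[1,5]^2, I[3,3], I[4,4], I[5,5].
μ_θ-semistable layers: μ^(1)=53; μ^(2)=25; μ^(3)=-3; μ^(4)=-31; μ^(5)=-73

((0, 0, 0, 0, 3); (0, 0, 1, 0, 0); (0, 2, 2, 2, 0); (3, 0, 0, 0, 0); (0, 0, 0, 1, 0))


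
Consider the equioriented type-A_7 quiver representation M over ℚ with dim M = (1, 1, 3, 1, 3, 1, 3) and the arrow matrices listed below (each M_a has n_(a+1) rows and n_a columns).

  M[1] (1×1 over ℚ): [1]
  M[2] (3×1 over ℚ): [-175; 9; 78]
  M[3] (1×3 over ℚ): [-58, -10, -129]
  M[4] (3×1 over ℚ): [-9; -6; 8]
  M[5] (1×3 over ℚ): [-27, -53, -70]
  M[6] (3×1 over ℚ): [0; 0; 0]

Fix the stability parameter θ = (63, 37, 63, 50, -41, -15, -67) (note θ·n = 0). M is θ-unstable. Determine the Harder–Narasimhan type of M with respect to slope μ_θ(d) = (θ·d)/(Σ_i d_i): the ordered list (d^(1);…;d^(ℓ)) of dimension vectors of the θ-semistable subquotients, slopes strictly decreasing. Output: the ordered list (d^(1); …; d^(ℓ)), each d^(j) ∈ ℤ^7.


Via rank(M_{q-1}∘⋯∘M_p): M ≅ I[1,6], I[3,3]^2, I[5,5]^2, I[7,7]^3.
μ_θ-semistable layers: μ^(1)=63; μ^(2)=157/6; μ^(3)=-41; μ^(4)=-67

((0, 0, 2, 0, 0, 0, 0); (1, 1, 1, 1, 1, 1, 0); (0, 0, 0, 0, 2, 0, 0); (0, 0, 0, 0, 0, 0, 3))


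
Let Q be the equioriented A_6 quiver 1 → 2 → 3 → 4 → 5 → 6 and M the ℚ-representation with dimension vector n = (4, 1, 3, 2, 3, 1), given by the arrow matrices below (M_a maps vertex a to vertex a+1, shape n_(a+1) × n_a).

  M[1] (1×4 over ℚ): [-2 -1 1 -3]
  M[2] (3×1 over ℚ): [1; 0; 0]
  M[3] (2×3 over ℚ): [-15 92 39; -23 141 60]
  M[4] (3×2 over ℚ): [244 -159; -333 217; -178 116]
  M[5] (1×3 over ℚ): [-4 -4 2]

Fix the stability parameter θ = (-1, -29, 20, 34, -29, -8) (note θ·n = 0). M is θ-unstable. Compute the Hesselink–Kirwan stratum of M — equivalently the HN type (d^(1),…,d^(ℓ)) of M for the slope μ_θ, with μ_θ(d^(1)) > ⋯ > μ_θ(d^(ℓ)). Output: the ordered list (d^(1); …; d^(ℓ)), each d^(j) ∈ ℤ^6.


Interval decomposition of M: I[1,1]^3, I[1,5], I[3,3], I[3,5], I[5,6].
HN type (ℓ=6): μ^(1)=20; μ^(2)=25/3; μ^(3)=-1; μ^(4)=-8; μ^(5)=-15; μ^(6)=-29

((0, 0, 1, 0, 0, 0); (0, 0, 2, 2, 2, 0); (3, 0, 0, 0, 0, 0); (0, 0, 0, 0, 0, 1); (1, 1, 0, 0, 0, 0); (0, 0, 0, 0, 1, 0))


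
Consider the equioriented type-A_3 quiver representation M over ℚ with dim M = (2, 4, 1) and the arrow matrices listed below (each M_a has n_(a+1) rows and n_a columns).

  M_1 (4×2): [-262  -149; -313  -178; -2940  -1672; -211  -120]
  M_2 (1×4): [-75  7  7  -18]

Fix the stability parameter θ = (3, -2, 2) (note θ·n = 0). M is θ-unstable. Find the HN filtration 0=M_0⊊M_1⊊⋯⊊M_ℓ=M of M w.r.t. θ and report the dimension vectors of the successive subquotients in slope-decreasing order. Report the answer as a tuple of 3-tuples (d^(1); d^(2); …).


Barcode: M ≅ I[1,2], I[1,3], I[2,2]^2. HN layers by μ_θ (3 steps, strictly decreasing):
  μ^(1)=2; μ^(2)=1/2; μ^(3)=-2

((0, 0, 1); (2, 2, 0); (0, 2, 0))


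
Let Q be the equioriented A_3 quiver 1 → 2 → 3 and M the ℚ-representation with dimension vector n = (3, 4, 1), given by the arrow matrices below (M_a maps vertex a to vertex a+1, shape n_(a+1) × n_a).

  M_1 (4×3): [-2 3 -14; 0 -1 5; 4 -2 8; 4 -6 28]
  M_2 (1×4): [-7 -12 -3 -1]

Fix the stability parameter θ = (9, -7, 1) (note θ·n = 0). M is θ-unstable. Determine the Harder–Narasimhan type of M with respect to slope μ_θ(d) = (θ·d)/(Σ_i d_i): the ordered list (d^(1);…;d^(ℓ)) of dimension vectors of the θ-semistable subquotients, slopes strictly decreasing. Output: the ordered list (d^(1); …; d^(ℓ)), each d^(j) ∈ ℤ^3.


Interval decomposition of M: I[1,1], I[1,2], I[1,3], I[2,2]^2.
HN type (ℓ=3): μ^(1)=9; μ^(2)=1; μ^(3)=-7

((1, 0, 0); (2, 2, 1); (0, 2, 0))


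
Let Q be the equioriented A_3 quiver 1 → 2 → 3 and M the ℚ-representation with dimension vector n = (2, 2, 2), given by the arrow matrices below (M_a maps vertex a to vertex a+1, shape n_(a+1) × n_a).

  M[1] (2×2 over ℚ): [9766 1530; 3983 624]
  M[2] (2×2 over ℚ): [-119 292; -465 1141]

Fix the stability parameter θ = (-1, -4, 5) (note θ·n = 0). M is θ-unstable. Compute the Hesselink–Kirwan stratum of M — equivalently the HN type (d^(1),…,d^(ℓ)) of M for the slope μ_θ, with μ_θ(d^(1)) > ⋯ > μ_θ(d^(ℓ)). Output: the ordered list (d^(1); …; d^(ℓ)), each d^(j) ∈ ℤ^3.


Interval decomposition of M: I[1,3]^2.
HN type (ℓ=2): μ^(1)=5; μ^(2)=-5/2

((0, 0, 2); (2, 2, 0))


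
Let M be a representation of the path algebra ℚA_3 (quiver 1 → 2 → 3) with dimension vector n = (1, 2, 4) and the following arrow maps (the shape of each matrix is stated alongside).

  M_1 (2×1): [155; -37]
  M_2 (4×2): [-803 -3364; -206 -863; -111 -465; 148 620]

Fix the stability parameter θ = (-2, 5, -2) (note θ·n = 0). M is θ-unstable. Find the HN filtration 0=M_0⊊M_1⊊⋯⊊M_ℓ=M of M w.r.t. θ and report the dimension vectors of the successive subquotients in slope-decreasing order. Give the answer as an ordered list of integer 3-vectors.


Via rank(M_{q-1}∘⋯∘M_p): M ≅ I[1,3], I[2,3], I[3,3]^2.
μ_θ-semistable layers: μ^(1)=3/2; μ^(2)=-2

((0, 2, 2); (1, 0, 2))


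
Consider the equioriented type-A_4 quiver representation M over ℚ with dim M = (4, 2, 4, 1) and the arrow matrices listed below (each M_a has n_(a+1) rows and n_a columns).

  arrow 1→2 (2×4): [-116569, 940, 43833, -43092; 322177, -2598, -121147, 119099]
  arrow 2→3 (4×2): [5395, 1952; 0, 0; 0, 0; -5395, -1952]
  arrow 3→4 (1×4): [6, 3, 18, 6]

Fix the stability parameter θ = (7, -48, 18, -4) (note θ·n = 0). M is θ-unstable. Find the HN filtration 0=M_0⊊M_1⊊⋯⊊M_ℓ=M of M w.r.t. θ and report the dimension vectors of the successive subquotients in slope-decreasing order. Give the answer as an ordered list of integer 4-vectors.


Barcode: M ≅ I[1,1]^2, I[1,2], I[1,3], I[3,3]^2, I[3,4]. HN layers by μ_θ (3 steps, strictly decreasing):
  μ^(1)=18; μ^(2)=7; μ^(3)=-41/2

((0, 0, 3, 0); (2, 0, 1, 1); (2, 2, 0, 0))


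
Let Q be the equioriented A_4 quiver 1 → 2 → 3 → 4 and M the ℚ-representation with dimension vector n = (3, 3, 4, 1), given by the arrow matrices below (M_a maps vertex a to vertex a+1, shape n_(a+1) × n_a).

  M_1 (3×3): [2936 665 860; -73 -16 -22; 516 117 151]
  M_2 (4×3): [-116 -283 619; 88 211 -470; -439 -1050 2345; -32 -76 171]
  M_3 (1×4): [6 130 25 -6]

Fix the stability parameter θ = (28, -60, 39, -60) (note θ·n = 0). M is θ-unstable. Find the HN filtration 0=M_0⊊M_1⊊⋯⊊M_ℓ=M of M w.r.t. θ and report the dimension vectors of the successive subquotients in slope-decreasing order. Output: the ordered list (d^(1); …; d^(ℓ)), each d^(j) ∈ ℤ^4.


Barcode: M ≅ I[1,3]^2, I[1,4], I[3,3]. HN layers by μ_θ (3 steps, strictly decreasing):
  μ^(1)=39; μ^(2)=-21/2; μ^(3)=-16

((0, 0, 3, 0); (0, 0, 1, 1); (3, 3, 0, 0))


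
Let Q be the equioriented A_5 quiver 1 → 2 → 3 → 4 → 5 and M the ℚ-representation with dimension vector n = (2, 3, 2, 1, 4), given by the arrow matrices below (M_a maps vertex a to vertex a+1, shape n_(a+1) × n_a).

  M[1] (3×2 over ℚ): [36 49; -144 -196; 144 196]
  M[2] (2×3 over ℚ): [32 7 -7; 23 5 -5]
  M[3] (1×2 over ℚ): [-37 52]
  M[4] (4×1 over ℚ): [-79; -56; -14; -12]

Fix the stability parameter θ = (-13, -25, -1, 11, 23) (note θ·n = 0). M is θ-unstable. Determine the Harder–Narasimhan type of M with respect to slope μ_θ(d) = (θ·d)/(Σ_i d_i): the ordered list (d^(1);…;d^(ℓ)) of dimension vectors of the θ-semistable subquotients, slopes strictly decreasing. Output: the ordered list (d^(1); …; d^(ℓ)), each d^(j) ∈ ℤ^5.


Barcode: M ≅ I[1,1], I[1,5], I[2,2], I[2,3], I[5,5]^3. HN layers by μ_θ (6 steps, strictly decreasing):
  μ^(1)=23; μ^(2)=11; μ^(3)=-1; μ^(4)=-13; μ^(5)=-19; μ^(6)=-25

((0, 0, 0, 0, 4); (0, 0, 0, 1, 0); (0, 0, 2, 0, 0); (1, 0, 0, 0, 0); (1, 1, 0, 0, 0); (0, 2, 0, 0, 0))


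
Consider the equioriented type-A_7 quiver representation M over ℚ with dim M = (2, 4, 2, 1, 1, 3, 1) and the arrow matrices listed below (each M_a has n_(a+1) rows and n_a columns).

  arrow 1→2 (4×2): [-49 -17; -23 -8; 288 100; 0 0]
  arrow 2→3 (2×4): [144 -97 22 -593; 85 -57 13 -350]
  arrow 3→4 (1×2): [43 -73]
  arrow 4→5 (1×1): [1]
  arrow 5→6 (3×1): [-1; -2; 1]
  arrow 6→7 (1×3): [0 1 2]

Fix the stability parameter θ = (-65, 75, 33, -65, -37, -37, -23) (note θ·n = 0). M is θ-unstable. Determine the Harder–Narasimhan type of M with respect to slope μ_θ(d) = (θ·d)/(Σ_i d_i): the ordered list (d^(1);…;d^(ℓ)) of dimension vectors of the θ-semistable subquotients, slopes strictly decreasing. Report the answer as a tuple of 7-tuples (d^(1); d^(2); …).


Via rank(M_{q-1}∘⋯∘M_p): M ≅ I[1,3], I[1,6], I[2,2]^2, I[6,6], I[6,7].
μ_θ-semistable layers: μ^(1)=75; μ^(2)=54; μ^(3)=-31/5; μ^(4)=-23; μ^(5)=-37; μ^(6)=-65

((0, 2, 0, 0, 0, 0, 0); (0, 1, 1, 0, 0, 0, 0); (0, 1, 1, 1, 1, 1, 0); (0, 0, 0, 0, 0, 0, 1); (0, 0, 0, 0, 0, 2, 0); (2, 0, 0, 0, 0, 0, 0))


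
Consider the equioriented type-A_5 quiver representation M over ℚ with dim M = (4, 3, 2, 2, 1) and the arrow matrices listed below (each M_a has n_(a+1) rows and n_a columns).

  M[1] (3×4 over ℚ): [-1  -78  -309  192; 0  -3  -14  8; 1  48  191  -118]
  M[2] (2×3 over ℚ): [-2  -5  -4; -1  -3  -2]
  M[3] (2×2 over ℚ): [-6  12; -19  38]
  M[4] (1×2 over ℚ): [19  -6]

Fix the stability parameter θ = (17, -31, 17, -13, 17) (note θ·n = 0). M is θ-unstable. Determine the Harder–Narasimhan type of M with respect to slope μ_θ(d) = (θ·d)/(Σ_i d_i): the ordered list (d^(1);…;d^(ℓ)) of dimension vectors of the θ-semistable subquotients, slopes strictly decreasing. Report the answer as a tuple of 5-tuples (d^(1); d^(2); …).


Barcode: M ≅ I[1,1], I[1,2], I[1,3], I[1,4], I[4,5]. HN layers by μ_θ (4 steps, strictly decreasing):
  μ^(1)=17; μ^(2)=2; μ^(3)=-7; μ^(4)=-13

((1, 0, 1, 0, 1); (0, 0, 1, 1, 0); (3, 3, 0, 0, 0); (0, 0, 0, 1, 0))


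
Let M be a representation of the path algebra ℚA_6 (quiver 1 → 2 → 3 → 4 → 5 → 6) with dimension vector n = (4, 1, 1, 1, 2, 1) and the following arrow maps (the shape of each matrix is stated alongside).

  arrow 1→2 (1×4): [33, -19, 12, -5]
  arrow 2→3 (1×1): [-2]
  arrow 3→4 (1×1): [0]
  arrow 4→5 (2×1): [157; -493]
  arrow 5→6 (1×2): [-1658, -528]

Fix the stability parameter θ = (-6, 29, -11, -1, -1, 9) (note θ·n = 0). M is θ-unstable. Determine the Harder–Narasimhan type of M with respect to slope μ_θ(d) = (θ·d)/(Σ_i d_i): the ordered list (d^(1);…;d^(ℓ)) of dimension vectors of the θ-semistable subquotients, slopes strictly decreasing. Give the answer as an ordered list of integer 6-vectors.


Via rank(M_{q-1}∘⋯∘M_p): M ≅ I[1,1]^3, I[1,3], I[4,6], I[5,5].
μ_θ-semistable layers: μ^(1)=9; μ^(2)=-1; μ^(3)=-6

((0, 1, 1, 0, 0, 1); (0, 0, 0, 1, 2, 0); (4, 0, 0, 0, 0, 0))
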